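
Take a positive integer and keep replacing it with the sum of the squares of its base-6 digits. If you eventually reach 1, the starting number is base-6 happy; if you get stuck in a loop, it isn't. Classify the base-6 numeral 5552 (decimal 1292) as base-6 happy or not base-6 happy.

1292 = (5,5,5,2)_6 → 79
79 = (2,1,1)_6 → 6
6 = (1,0)_6 → 1  — reached 1.

base-6 happy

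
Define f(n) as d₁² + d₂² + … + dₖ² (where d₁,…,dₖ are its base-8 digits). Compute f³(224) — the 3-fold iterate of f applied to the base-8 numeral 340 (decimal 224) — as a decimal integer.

5

224 = (3,4,0)_8 → 3² + 4² + 0² = 9 + 16 + 0 = 25
25 = (3,1)_8 → 3² + 1² = 9 + 1 = 10
10 = (1,2)_8 → 1² + 2² = 1 + 4 = 5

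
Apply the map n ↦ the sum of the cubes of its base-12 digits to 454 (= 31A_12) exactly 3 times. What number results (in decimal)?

1520

454 = (3,1,10)_12 → 3³ + 1³ + 10³ = 27 + 1 + 1000 = 1028
1028 = (7,1,8)_12 → 7³ + 1³ + 8³ = 343 + 1 + 512 = 856
856 = (5,11,4)_12 → 5³ + 11³ + 4³ = 125 + 1331 + 64 = 1520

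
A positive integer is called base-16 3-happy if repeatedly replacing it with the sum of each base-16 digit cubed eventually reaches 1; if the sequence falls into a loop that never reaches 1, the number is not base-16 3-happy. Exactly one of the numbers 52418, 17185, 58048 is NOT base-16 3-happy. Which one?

52418: 52418 → 5192 → 641 → 521 → 737 → 2753 → 2729 → 2729  — repeats 2729 (not base-16 3-happy)
17185: 17185 → 100 → 280 → 514 → 16 → 1  — reaches 1 (base-16 3-happy)
58048: 58048 → 4480 → 514 → 16 → 1  — reaches 1 (base-16 3-happy)

52418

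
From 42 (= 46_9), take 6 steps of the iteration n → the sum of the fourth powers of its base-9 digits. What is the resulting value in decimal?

1956

42 = (4,6)_9 → 1552
1552 = (2,1,1,4)_9 → 274
274 = (3,3,4)_9 → 418
418 = (5,1,4)_9 → 882
882 = (1,1,8,0)_9 → 4098
4098 = (5,5,5,3)_9 → 1956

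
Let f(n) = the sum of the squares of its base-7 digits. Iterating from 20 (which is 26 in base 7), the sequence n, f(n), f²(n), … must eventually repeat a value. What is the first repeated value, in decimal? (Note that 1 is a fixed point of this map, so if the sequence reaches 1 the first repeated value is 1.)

20 = (2,6)_7 → 2² + 6² = 40
40 = (5,5)_7 → 5² + 5² = 50
50 = (1,0,1)_7 → 1² + 0² + 1² = 2
2 = (2)_7 → 2² = 4
4 = (4)_7 → 4² = 16
16 = (2,2)_7 → 2² + 2² = 8
8 = (1,1)_7 → 1² + 1² = 2  — 2 already appeared earlier.

2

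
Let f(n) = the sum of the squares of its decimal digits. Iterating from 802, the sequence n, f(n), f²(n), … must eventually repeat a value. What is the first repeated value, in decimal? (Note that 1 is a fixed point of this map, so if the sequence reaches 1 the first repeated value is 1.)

802 → 8² + 0² + 2² = 64 + 0 + 4 = 68
68 → 6² + 8² = 36 + 64 = 100
100 → 1² + 0² + 0² = 1 + 0 + 0 = 1  — reached the fixed point 1.
1 → 1, so 1 is the first repeated value.

1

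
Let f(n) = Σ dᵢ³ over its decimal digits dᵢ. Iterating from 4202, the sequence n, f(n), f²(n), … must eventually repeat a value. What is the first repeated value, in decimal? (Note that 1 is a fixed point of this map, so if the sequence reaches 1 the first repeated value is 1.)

371

4202 → 80
80 → 512
512 → 134
134 → 92
92 → 737
737 → 713
713 → 371
371 → 371  — 371 already appeared earlier.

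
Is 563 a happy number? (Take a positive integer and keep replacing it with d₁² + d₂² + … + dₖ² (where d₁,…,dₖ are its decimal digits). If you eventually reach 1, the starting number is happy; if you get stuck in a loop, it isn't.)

563 → 5² + 6² + 3² = 70
70 → 7² + 0² = 49
49 → 4² + 9² = 97
97 → 9² + 7² = 130
130 → 1² + 3² + 0² = 10
10 → 1² + 0² = 1  — reached 1.

happy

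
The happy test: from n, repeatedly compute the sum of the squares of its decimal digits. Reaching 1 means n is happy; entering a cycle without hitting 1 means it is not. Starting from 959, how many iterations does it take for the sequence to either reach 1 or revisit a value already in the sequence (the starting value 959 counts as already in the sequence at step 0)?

14

959 → 9² + 5² + 9² = 81 + 25 + 81 = 187
187 → 1² + 8² + 7² = 1 + 64 + 49 = 114
114 → 1² + 1² + 4² = 1 + 1 + 16 = 18
18 → 1² + 8² = 1 + 64 = 65
65 → 6² + 5² = 36 + 25 = 61
61 → 6² + 1² = 36 + 1 = 37
37 → 3² + 7² = 9 + 49 = 58
58 → 5² + 8² = 25 + 64 = 89
89 → 8² + 9² = 64 + 81 = 145
145 → 1² + 4² + 5² = 1 + 16 + 25 = 42
42 → 4² + 2² = 16 + 4 = 20
20 → 2² + 0² = 4 + 0 = 4
4 → 4² = 16
16 → 1² + 6² = 1 + 36 = 37  — 37 repeats.
That took 14 steps.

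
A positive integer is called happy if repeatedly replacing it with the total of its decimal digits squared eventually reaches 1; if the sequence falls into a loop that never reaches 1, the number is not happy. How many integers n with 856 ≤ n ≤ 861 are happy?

1

856: 856 → 125 → 30 → 9 → 81 → 65 → 61 → 37 → 58 → 89 → 145 → 42 → 20 → 4 → 16 → 37  (repeats 37)
857: 857 → 138 → 74 → 65 → 61 → 37 → 58 → 89 → 145 → 42 → 20 → 4 → 16 → 37  (repeats 37)
858: 858 → 153 → 35 → 34 → 25 → 29 → 85 → 89 → 145 → 42 → 20 → 4 → 16 → 37 → 58 → 89  (repeats 89)
859: 859 → 170 → 50 → 25 → 29 → 85 → 89 → 145 → 42 → 20 → 4 → 16 → 37 → 58 → 89  (repeats 89)
860: 860 → 100 → 1  (reaches 1)
861: 861 → 101 → 2 → 4 → 16 → 37 → 58 → 89 → 145 → 42 → 20 → 4  (repeats 4)
happy: 860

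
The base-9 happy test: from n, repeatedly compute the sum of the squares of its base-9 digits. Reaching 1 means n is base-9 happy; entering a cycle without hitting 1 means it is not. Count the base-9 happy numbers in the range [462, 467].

1

462: 462 → 70 → 98 → 66 → 58 → 52 → 74 → 68 → 74  (repeats 74)
463: 463 → 77 → 89 → 65 → 53 → 89  (repeats 89)
464: 464 → 86 → 26 → 68 → 74 → 68  (repeats 68)
465: 465 → 97 → 51 → 61 → 85 → 17 → 65 → 53 → 89 → 65  (repeats 65)
466: 466 → 110 → 14 → 26 → 68 → 74 → 68  (repeats 68)
467: 467 → 125 → 81 → 1  (reaches 1)
base-9 happy: 467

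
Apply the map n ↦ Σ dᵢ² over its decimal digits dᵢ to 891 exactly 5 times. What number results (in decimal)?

891 → 8² + 9² + 1² = 146
146 → 1² + 4² + 6² = 53
53 → 5² + 3² = 34
34 → 3² + 4² = 25
25 → 2² + 5² = 29

29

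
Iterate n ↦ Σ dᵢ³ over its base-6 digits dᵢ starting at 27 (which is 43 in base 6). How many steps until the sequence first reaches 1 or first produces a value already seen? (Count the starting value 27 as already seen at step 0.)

3

27 = (4,3)_6 → 91
91 = (2,3,1)_6 → 36
36 = (1,0,0)_6 → 1  — reached 1.
That took 3 steps.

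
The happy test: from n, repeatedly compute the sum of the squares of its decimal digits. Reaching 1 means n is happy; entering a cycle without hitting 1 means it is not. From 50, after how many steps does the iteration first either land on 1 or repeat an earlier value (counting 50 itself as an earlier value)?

12

50 → 5² + 0² = 25
25 → 2² + 5² = 29
29 → 2² + 9² = 85
85 → 8² + 5² = 89
89 → 8² + 9² = 145
145 → 1² + 4² + 5² = 42
42 → 4² + 2² = 20
20 → 2² + 0² = 4
4 → 4² = 16
16 → 1² + 6² = 37
37 → 3² + 7² = 58
58 → 5² + 8² = 89  — 89 repeats.
That took 12 steps.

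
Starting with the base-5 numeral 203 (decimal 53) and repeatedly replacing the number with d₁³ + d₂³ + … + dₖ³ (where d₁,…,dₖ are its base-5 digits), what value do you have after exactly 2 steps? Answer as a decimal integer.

9

53 = (2,0,3)_5 → 2³ + 0³ + 3³ = 35
35 = (1,2,0)_5 → 1³ + 2³ + 0³ = 9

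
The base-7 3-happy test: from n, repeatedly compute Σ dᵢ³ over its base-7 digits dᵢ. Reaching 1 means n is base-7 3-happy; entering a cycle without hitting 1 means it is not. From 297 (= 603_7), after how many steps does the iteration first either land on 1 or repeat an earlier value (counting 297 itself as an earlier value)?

6

297 = (6,0,3)_7 → 6³ + 0³ + 3³ = 216 + 0 + 27 = 243
243 = (4,6,5)_7 → 4³ + 6³ + 5³ = 64 + 216 + 125 = 405
405 = (1,1,1,6)_7 → 1³ + 1³ + 1³ + 6³ = 1 + 1 + 1 + 216 = 219
219 = (4,3,2)_7 → 4³ + 3³ + 2³ = 64 + 27 + 8 = 99
99 = (2,0,1)_7 → 2³ + 0³ + 1³ = 8 + 0 + 1 = 9
9 = (1,2)_7 → 1³ + 2³ = 1 + 8 = 9  — 9 repeats.
That took 6 steps.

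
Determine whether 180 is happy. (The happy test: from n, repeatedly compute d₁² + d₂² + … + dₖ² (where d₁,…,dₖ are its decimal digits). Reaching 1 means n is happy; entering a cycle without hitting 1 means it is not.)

not happy

180 → 1² + 8² + 0² = 1 + 64 + 0 = 65
65 → 6² + 5² = 36 + 25 = 61
61 → 6² + 1² = 36 + 1 = 37
37 → 3² + 7² = 9 + 49 = 58
58 → 5² + 8² = 25 + 64 = 89
89 → 8² + 9² = 64 + 81 = 145
145 → 1² + 4² + 5² = 1 + 16 + 25 = 42
42 → 4² + 2² = 16 + 4 = 20
20 → 2² + 0² = 4 + 0 = 4
4 → 4² = 16
16 → 1² + 6² = 1 + 36 = 37  — 37 already seen; the sequence cycles without reaching 1.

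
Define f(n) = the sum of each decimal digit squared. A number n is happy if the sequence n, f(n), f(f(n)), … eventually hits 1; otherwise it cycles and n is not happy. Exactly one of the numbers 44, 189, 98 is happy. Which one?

44: 44 → 32 → 13 → 10 → 1  — reaches 1 (happy)
189: 189 → 146 → 53 → 34 → 25 → 29 → 85 → 89 → 145 → 42 → 20 → 4 → 16 → 37 → 58 → 89  — repeats 89 (not happy)
98: 98 → 145 → 42 → 20 → 4 → 16 → 37 → 58 → 89 → 145  — repeats 145 (not happy)

44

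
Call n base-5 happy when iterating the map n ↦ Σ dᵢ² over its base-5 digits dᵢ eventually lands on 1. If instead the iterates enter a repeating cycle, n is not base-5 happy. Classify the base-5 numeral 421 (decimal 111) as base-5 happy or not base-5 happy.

111 = (4,2,1)_5 → 4² + 2² + 1² = 16 + 4 + 1 = 21
21 = (4,1)_5 → 4² + 1² = 16 + 1 = 17
17 = (3,2)_5 → 3² + 2² = 9 + 4 = 13
13 = (2,3)_5 → 2² + 3² = 4 + 9 = 13  — 13 already seen; the sequence cycles without reaching 1.

not base-5 happy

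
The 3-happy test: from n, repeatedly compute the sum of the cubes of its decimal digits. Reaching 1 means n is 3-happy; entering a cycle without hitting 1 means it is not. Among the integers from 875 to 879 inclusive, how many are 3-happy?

875: 875 → 980 → 1241 → 74 → 407 → 407  — not 3-happy
876: 876 → 1071 → 345 → 216 → 225 → 141 → 66 → 432 → 99 → 1458 → 702 → 351 → 153 → 153  — not 3-happy
877: 877 → 1198 → 1243 → 100 → 1  — 3-happy
878: 878 → 1367 → 587 → 980 → 1241 → 74 → 407 → 407  — not 3-happy
879: 879 → 1584 → 702 → 351 → 153 → 153  — not 3-happy
3-happy: 877

1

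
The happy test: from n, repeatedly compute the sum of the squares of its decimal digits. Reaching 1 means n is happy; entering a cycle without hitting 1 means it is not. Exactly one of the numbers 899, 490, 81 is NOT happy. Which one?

899: 899 → 226 → 44 → 32 → 13 → 10 → 1  — reaches 1 (happy)
490: 490 → 97 → 130 → 10 → 1  — reaches 1 (happy)
81: 81 → 65 → 61 → 37 → 58 → 89 → 145 → 42 → 20 → 4 → 16 → 37  — repeats 37 (not happy)

81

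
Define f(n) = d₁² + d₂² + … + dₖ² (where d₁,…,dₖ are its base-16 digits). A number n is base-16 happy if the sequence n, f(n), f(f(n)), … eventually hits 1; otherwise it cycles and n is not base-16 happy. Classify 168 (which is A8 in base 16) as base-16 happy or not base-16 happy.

base-16 happy

168 = (10,8)_16 → 10² + 8² = 164
164 = (10,4)_16 → 10² + 4² = 116
116 = (7,4)_16 → 7² + 4² = 65
65 = (4,1)_16 → 4² + 1² = 17
17 = (1,1)_16 → 1² + 1² = 2
2 = (2)_16 → 2² = 4
4 = (4)_16 → 4² = 16
16 = (1,0)_16 → 1² + 0² = 1  — reached 1.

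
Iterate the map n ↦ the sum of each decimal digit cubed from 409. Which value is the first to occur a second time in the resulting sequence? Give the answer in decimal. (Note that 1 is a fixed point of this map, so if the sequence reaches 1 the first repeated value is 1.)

409 → 4³ + 0³ + 9³ = 64 + 0 + 729 = 793
793 → 7³ + 9³ + 3³ = 343 + 729 + 27 = 1099
1099 → 1³ + 0³ + 9³ + 9³ = 1 + 0 + 729 + 729 = 1459
1459 → 1³ + 4³ + 5³ + 9³ = 1 + 64 + 125 + 729 = 919
919 → 9³ + 1³ + 9³ = 729 + 1 + 729 = 1459  — 1459 already appeared earlier.

1459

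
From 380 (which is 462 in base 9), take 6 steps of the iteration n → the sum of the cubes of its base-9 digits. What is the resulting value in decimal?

380 = (4,6,2)_9 → 288
288 = (3,5,0)_9 → 152
152 = (1,7,8)_9 → 856
856 = (1,1,5,1)_9 → 128
128 = (1,5,2)_9 → 134
134 = (1,5,8)_9 → 638

638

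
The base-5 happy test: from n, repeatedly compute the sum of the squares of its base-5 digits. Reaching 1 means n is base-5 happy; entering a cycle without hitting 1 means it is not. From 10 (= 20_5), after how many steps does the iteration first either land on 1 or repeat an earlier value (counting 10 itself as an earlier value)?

3

10 = (2,0)_5 → 4
4 = (4)_5 → 16
16 = (3,1)_5 → 10  — 10 repeats.
That took 3 steps.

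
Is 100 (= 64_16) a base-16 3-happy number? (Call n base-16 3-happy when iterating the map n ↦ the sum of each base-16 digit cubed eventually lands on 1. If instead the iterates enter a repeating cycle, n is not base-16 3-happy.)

100 = (6,4)_16 → 6³ + 4³ = 280
280 = (1,1,8)_16 → 1³ + 1³ + 8³ = 514
514 = (2,0,2)_16 → 2³ + 0³ + 2³ = 16
16 = (1,0)_16 → 1³ + 0³ = 1  — reached 1.

base-16 3-happy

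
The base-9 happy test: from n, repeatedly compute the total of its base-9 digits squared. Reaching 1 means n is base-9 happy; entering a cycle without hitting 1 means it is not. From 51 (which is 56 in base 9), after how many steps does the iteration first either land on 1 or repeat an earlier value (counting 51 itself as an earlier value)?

51 = (5,6)_9 → 5² + 6² = 61
61 = (6,7)_9 → 6² + 7² = 85
85 = (1,0,4)_9 → 1² + 0² + 4² = 17
17 = (1,8)_9 → 1² + 8² = 65
65 = (7,2)_9 → 7² + 2² = 53
53 = (5,8)_9 → 5² + 8² = 89
89 = (1,0,8)_9 → 1² + 0² + 8² = 65  — 65 repeats.
That took 7 steps.

7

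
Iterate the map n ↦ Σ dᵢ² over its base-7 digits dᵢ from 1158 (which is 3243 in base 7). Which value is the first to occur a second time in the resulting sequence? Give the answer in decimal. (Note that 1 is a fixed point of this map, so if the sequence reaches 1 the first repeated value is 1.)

10

1158 = (3,2,4,3)_7 → 3² + 2² + 4² + 3² = 38
38 = (5,3)_7 → 5² + 3² = 34
34 = (4,6)_7 → 4² + 6² = 52
52 = (1,0,3)_7 → 1² + 0² + 3² = 10
10 = (1,3)_7 → 1² + 3² = 10  — 10 already appeared earlier.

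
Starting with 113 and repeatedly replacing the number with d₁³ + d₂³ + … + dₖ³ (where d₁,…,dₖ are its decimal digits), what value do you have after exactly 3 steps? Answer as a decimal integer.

713

113 → 1³ + 1³ + 3³ = 1 + 1 + 27 = 29
29 → 2³ + 9³ = 8 + 729 = 737
737 → 7³ + 3³ + 7³ = 343 + 27 + 343 = 713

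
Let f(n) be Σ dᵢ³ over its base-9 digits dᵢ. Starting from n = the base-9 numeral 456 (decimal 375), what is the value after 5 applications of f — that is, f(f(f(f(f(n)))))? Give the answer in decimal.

99

375 = (4,5,6)_9 → 4³ + 5³ + 6³ = 405
405 = (5,0,0)_9 → 5³ + 0³ + 0³ = 125
125 = (1,4,8)_9 → 1³ + 4³ + 8³ = 577
577 = (7,1,1)_9 → 7³ + 1³ + 1³ = 345
345 = (4,2,3)_9 → 4³ + 2³ + 3³ = 99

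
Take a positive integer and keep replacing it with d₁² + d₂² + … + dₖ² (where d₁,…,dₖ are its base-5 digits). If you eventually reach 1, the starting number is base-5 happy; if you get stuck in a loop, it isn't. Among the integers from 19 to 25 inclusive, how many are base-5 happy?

19: 19 → 25 → 1  — base-5 happy
20: 20 → 16 → 10 → 4 → 16  — not base-5 happy
21: 21 → 17 → 13 → 13  — not base-5 happy
22: 22 → 20 → 16 → 10 → 4 → 16  — not base-5 happy
23: 23 → 25 → 1  — base-5 happy
24: 24 → 32 → 6 → 2 → 4 → 16 → 10 → 4  — not base-5 happy
25: 25 → 1  — base-5 happy
base-5 happy: 19, 23, 25

3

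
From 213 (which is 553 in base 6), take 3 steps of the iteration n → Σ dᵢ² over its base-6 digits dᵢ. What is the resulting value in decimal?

50

213 = (5,5,3)_6 → 5² + 5² + 3² = 25 + 25 + 9 = 59
59 = (1,3,5)_6 → 1² + 3² + 5² = 1 + 9 + 25 = 35
35 = (5,5)_6 → 5² + 5² = 25 + 25 = 50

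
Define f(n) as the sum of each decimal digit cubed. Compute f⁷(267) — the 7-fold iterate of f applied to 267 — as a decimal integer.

153

267 → 2³ + 6³ + 7³ = 8 + 216 + 343 = 567
567 → 5³ + 6³ + 7³ = 125 + 216 + 343 = 684
684 → 6³ + 8³ + 4³ = 216 + 512 + 64 = 792
792 → 7³ + 9³ + 2³ = 343 + 729 + 8 = 1080
1080 → 1³ + 0³ + 8³ + 0³ = 1 + 0 + 512 + 0 = 513
513 → 5³ + 1³ + 3³ = 125 + 1 + 27 = 153
153 → 1³ + 5³ + 3³ = 1 + 125 + 27 = 153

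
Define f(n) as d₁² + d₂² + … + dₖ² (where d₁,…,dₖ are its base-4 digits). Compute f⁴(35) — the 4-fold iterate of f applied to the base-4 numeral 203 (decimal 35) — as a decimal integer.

4

35 = (2,0,3)_4 → 13
13 = (3,1)_4 → 10
10 = (2,2)_4 → 8
8 = (2,0)_4 → 4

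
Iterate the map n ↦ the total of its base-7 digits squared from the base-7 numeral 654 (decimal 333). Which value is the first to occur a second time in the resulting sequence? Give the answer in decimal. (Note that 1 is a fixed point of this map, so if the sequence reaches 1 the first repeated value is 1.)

333 = (6,5,4)_7 → 6² + 5² + 4² = 36 + 25 + 16 = 77
77 = (1,4,0)_7 → 1² + 4² + 0² = 1 + 16 + 0 = 17
17 = (2,3)_7 → 2² + 3² = 4 + 9 = 13
13 = (1,6)_7 → 1² + 6² = 1 + 36 = 37
37 = (5,2)_7 → 5² + 2² = 25 + 4 = 29
29 = (4,1)_7 → 4² + 1² = 16 + 1 = 17  — 17 already appeared earlier.

17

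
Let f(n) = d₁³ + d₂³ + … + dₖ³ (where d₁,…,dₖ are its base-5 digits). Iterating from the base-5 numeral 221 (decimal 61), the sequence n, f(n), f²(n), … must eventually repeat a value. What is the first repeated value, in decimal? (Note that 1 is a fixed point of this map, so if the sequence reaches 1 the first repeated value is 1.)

35

61 = (2,2,1)_5 → 17
17 = (3,2)_5 → 35
35 = (1,2,0)_5 → 9
9 = (1,4)_5 → 65
65 = (2,3,0)_5 → 35  — 35 already appeared earlier.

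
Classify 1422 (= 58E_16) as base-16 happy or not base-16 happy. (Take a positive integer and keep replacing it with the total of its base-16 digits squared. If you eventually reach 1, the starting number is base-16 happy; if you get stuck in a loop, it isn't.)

1422 = (5,8,14)_16 → 285
285 = (1,1,13)_16 → 171
171 = (10,11)_16 → 221
221 = (13,13)_16 → 338
338 = (1,5,2)_16 → 30
30 = (1,14)_16 → 197
197 = (12,5)_16 → 169
169 = (10,9)_16 → 181
181 = (11,5)_16 → 146
146 = (9,2)_16 → 85
85 = (5,5)_16 → 50
50 = (3,2)_16 → 13
13 = (13)_16 → 169  — 169 already seen; the sequence cycles without reaching 1.

not base-16 happy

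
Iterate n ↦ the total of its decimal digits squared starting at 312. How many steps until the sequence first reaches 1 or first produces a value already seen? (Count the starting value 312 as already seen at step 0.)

312 → 3² + 1² + 2² = 14
14 → 1² + 4² = 17
17 → 1² + 7² = 50
50 → 5² + 0² = 25
25 → 2² + 5² = 29
29 → 2² + 9² = 85
85 → 8² + 5² = 89
89 → 8² + 9² = 145
145 → 1² + 4² + 5² = 42
42 → 4² + 2² = 20
20 → 2² + 0² = 4
4 → 4² = 16
16 → 1² + 6² = 37
37 → 3² + 7² = 58
58 → 5² + 8² = 89  — 89 repeats.
That took 15 steps.

15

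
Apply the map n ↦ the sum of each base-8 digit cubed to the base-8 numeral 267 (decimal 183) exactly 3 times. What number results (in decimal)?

217

183 = (2,6,7)_8 → 2³ + 6³ + 7³ = 567
567 = (1,0,6,7)_8 → 1³ + 0³ + 6³ + 7³ = 560
560 = (1,0,6,0)_8 → 1³ + 0³ + 6³ + 0³ = 217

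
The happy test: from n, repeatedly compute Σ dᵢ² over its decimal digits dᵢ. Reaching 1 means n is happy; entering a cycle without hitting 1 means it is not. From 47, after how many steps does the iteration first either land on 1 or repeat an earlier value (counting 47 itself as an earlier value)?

47 → 4² + 7² = 16 + 49 = 65
65 → 6² + 5² = 36 + 25 = 61
61 → 6² + 1² = 36 + 1 = 37
37 → 3² + 7² = 9 + 49 = 58
58 → 5² + 8² = 25 + 64 = 89
89 → 8² + 9² = 64 + 81 = 145
145 → 1² + 4² + 5² = 1 + 16 + 25 = 42
42 → 4² + 2² = 16 + 4 = 20
20 → 2² + 0² = 4 + 0 = 4
4 → 4² = 16
16 → 1² + 6² = 1 + 36 = 37  — 37 repeats.
That took 11 steps.

11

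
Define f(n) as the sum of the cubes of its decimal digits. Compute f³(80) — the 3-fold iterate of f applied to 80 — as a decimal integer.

92

80 → 8³ + 0³ = 512 + 0 = 512
512 → 5³ + 1³ + 2³ = 125 + 1 + 8 = 134
134 → 1³ + 3³ + 4³ = 1 + 27 + 64 = 92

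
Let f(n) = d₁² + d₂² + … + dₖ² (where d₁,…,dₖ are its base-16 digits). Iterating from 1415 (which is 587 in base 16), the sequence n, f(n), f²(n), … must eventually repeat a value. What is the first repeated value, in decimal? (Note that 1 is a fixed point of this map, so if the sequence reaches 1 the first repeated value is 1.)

1415 = (5,8,7)_16 → 5² + 8² + 7² = 138
138 = (8,10)_16 → 8² + 10² = 164
164 = (10,4)_16 → 10² + 4² = 116
116 = (7,4)_16 → 7² + 4² = 65
65 = (4,1)_16 → 4² + 1² = 17
17 = (1,1)_16 → 1² + 1² = 2
2 = (2)_16 → 2² = 4
4 = (4)_16 → 4² = 16
16 = (1,0)_16 → 1² + 0² = 1  — reached the fixed point 1.
1 → 1, so 1 is the first repeated value.

1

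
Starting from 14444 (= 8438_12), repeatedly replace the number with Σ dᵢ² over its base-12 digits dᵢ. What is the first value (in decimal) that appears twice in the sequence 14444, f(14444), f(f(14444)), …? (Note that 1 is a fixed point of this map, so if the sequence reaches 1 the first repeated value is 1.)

5

14444 = (8,4,3,8)_12 → 8² + 4² + 3² + 8² = 64 + 16 + 9 + 64 = 153
153 = (1,0,9)_12 → 1² + 0² + 9² = 1 + 0 + 81 = 82
82 = (6,10)_12 → 6² + 10² = 36 + 100 = 136
136 = (11,4)_12 → 11² + 4² = 121 + 16 = 137
137 = (11,5)_12 → 11² + 5² = 121 + 25 = 146
146 = (1,0,2)_12 → 1² + 0² + 2² = 1 + 0 + 4 = 5
5 = (5)_12 → 5² = 25
25 = (2,1)_12 → 2² + 1² = 4 + 1 = 5  — 5 already appeared earlier.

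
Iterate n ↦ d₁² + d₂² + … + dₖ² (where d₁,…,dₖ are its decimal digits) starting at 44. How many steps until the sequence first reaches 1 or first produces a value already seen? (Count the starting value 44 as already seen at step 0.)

4

44 → 4² + 4² = 32
32 → 3² + 2² = 13
13 → 1² + 3² = 10
10 → 1² + 0² = 1  — reached 1.
That took 4 steps.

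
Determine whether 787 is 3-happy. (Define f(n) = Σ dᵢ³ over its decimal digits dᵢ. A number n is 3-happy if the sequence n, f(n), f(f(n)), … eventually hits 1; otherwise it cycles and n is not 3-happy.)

3-happy

787 → 1198
1198 → 1243
1243 → 100
100 → 1  — reached 1.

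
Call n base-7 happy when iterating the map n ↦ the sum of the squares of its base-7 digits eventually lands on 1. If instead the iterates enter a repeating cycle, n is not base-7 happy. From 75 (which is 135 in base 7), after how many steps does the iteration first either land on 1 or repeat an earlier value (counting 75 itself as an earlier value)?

75 = (1,3,5)_7 → 1² + 3² + 5² = 1 + 9 + 25 = 35
35 = (5,0)_7 → 5² + 0² = 25 + 0 = 25
25 = (3,4)_7 → 3² + 4² = 9 + 16 = 25  — 25 repeats.
That took 3 steps.

3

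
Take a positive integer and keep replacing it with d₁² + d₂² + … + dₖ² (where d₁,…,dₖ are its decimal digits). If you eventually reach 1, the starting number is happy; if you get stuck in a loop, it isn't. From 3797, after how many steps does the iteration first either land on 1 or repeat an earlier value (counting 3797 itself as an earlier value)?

3797 → 3² + 7² + 9² + 7² = 188
188 → 1² + 8² + 8² = 129
129 → 1² + 2² + 9² = 86
86 → 8² + 6² = 100
100 → 1² + 0² + 0² = 1  — reached 1.
That took 5 steps.

5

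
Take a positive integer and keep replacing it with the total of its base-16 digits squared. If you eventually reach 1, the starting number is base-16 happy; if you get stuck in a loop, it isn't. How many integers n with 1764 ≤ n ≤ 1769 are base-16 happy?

1764: 1764 → 248 → 289 → 6 → 36 → 20 → 17 → 2 → 4 → 16 → 1  (reaches 1)
1765: 1765 → 257 → 2 → 4 → 16 → 1  (reaches 1)
1766: 1766 → 268 → 145 → 82 → 29 → 170 → 200 → 208 → 169 → 181 → 146 → 85 → 50 → 13 → 169  (repeats 169)
1767: 1767 → 281 → 83 → 34 → 8 → 64 → 16 → 1  (reaches 1)
1768: 1768 → 296 → 69 → 41 → 85 → 50 → 13 → 169 → 181 → 146 → 85  (repeats 85)
1769: 1769 → 313 → 91 → 146 → 85 → 50 → 13 → 169 → 181 → 146  (repeats 146)
base-16 happy: 1764, 1765, 1767

3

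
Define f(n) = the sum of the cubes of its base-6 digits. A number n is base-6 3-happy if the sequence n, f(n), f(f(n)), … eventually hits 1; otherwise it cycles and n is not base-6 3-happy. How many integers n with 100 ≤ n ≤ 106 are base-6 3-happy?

100: 100 → 136 → 155 → 190 → 190  (repeats 190)
101: 101 → 197 → 258 → 3 → 27 → 91 → 36 → 1  (reaches 1)
102: 102 → 133 → 92 → 43 → 3 → 27 → 91 → 36 → 1  (reaches 1)
103: 103 → 134 → 99 → 99  (repeats 99)
104: 104 → 141 → 179 → 314 → 81 → 36 → 1  (reaches 1)
105: 105 → 160 → 136 → 155 → 190 → 190  (repeats 190)
106: 106 → 197 → 258 → 3 → 27 → 91 → 36 → 1  (reaches 1)
base-6 3-happy: 101, 102, 104, 106

4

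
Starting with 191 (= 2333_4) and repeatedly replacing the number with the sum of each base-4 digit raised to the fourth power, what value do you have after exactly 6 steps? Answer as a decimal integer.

16

191 = (2,3,3,3)_4 → 2⁴ + 3⁴ + 3⁴ + 3⁴ = 16 + 81 + 81 + 81 = 259
259 = (1,0,0,0,3)_4 → 1⁴ + 0⁴ + 0⁴ + 0⁴ + 3⁴ = 1 + 0 + 0 + 0 + 81 = 82
82 = (1,1,0,2)_4 → 1⁴ + 1⁴ + 0⁴ + 2⁴ = 1 + 1 + 0 + 16 = 18
18 = (1,0,2)_4 → 1⁴ + 0⁴ + 2⁴ = 1 + 0 + 16 = 17
17 = (1,0,1)_4 → 1⁴ + 0⁴ + 1⁴ = 1 + 0 + 1 = 2
2 = (2)_4 → 2⁴ = 16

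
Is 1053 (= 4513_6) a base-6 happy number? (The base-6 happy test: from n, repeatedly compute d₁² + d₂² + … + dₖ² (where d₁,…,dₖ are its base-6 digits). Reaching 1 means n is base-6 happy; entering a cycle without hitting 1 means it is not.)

not base-6 happy

1053 = (4,5,1,3)_6 → 4² + 5² + 1² + 3² = 16 + 25 + 1 + 9 = 51
51 = (1,2,3)_6 → 1² + 2² + 3² = 1 + 4 + 9 = 14
14 = (2,2)_6 → 2² + 2² = 4 + 4 = 8
8 = (1,2)_6 → 1² + 2² = 1 + 4 = 5
5 = (5)_6 → 5² = 25
25 = (4,1)_6 → 4² + 1² = 16 + 1 = 17
17 = (2,5)_6 → 2² + 5² = 4 + 25 = 29
29 = (4,5)_6 → 4² + 5² = 16 + 25 = 41
41 = (1,0,5)_6 → 1² + 0² + 5² = 1 + 0 + 25 = 26
26 = (4,2)_6 → 4² + 2² = 16 + 4 = 20
20 = (3,2)_6 → 3² + 2² = 9 + 4 = 13
13 = (2,1)_6 → 2² + 1² = 4 + 1 = 5  — 5 already seen; the sequence cycles without reaching 1.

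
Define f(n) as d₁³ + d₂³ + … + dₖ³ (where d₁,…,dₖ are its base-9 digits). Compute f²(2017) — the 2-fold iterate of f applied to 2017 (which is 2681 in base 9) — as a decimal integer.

2017 = (2,6,8,1)_9 → 737
737 = (1,0,0,8)_9 → 513

513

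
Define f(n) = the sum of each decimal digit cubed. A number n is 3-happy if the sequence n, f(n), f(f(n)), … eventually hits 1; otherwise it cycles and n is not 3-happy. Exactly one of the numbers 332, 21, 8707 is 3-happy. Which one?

332: 332 → 62 → 224 → 80 → 512 → 134 → 92 → 737 → 713 → 371 → 371  — repeats 371 (not 3-happy)
21: 21 → 9 → 729 → 1080 → 513 → 153 → 153  — repeats 153 (not 3-happy)
8707: 8707 → 1198 → 1243 → 100 → 1  — reaches 1 (3-happy)

8707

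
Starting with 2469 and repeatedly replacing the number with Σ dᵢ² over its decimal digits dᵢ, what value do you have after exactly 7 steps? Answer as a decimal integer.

2469 → 2² + 4² + 6² + 9² = 137
137 → 1² + 3² + 7² = 59
59 → 5² + 9² = 106
106 → 1² + 0² + 6² = 37
37 → 3² + 7² = 58
58 → 5² + 8² = 89
89 → 8² + 9² = 145

145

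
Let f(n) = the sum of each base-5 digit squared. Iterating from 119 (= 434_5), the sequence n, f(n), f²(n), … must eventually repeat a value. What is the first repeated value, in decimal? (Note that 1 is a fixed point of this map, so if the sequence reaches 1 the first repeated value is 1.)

1

119 = (4,3,4)_5 → 41
41 = (1,3,1)_5 → 11
11 = (2,1)_5 → 5
5 = (1,0)_5 → 1  — reached the fixed point 1.
1 → 1, so 1 is the first repeated value.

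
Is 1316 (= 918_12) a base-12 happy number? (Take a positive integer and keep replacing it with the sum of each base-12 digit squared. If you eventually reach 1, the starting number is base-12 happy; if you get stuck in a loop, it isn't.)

1316 = (9,1,8)_12 → 9² + 1² + 8² = 146
146 = (1,0,2)_12 → 1² + 0² + 2² = 5
5 = (5)_12 → 5² = 25
25 = (2,1)_12 → 2² + 1² = 5  — 5 already seen; the sequence cycles without reaching 1.

not base-12 happy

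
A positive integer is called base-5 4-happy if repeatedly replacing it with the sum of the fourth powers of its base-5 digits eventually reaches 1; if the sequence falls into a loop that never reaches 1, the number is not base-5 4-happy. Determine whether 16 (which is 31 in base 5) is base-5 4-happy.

16 = (3,1)_5 → 82
82 = (3,1,2)_5 → 98
98 = (3,4,3)_5 → 418
418 = (3,1,3,3)_5 → 244
244 = (1,4,3,4)_5 → 594
594 = (4,3,3,4)_5 → 674
674 = (1,0,1,4,4)_5 → 514
514 = (4,0,2,4)_5 → 528
528 = (4,1,0,3)_5 → 338
338 = (2,3,2,3)_5 → 194
194 = (1,2,3,4)_5 → 354
354 = (2,4,0,4)_5 → 528  — 528 already seen; the sequence cycles without reaching 1.

not base-5 4-happy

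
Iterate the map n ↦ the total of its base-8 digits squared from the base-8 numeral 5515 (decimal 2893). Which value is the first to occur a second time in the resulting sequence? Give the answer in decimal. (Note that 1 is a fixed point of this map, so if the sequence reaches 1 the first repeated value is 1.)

2893 = (5,5,1,5)_8 → 5² + 5² + 1² + 5² = 76
76 = (1,1,4)_8 → 1² + 1² + 4² = 18
18 = (2,2)_8 → 2² + 2² = 8
8 = (1,0)_8 → 1² + 0² = 1  — reached the fixed point 1.
1 → 1, so 1 is the first repeated value.

1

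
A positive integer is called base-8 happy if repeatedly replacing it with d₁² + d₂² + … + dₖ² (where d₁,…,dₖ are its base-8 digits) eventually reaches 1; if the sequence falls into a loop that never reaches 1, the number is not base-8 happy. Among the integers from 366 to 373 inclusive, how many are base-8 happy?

1

366: 366 → 86 → 41 → 26 → 13 → 26  (repeats 26)
367: 367 → 99 → 26 → 13 → 26  (repeats 26)
368: 368 → 61 → 74 → 6 → 36 → 32 → 16 → 4 → 16  (repeats 16)
369: 369 → 62 → 85 → 30 → 45 → 50 → 40 → 25 → 10 → 5 → 25  (repeats 25)
370: 370 → 65 → 2 → 4 → 16 → 4  (repeats 4)
371: 371 → 70 → 37 → 41 → 26 → 13 → 26  (repeats 26)
372: 372 → 77 → 27 → 18 → 8 → 1  (reaches 1)
373: 373 → 86 → 41 → 26 → 13 → 26  (repeats 26)
base-8 happy: 372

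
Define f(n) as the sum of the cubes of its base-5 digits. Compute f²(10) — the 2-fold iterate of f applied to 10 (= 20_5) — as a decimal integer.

10 = (2,0)_5 → 2³ + 0³ = 8
8 = (1,3)_5 → 1³ + 3³ = 28

28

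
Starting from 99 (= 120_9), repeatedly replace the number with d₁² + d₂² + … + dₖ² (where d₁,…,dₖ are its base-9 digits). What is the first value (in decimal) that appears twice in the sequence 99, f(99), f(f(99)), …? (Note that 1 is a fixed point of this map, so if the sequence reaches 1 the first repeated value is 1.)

53

99 = (1,2,0)_9 → 1² + 2² + 0² = 5
5 = (5)_9 → 5² = 25
25 = (2,7)_9 → 2² + 7² = 53
53 = (5,8)_9 → 5² + 8² = 89
89 = (1,0,8)_9 → 1² + 0² + 8² = 65
65 = (7,2)_9 → 7² + 2² = 53  — 53 already appeared earlier.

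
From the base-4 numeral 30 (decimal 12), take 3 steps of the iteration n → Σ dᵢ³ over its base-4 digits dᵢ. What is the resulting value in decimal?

9

12 = (3,0)_4 → 3³ + 0³ = 27 + 0 = 27
27 = (1,2,3)_4 → 1³ + 2³ + 3³ = 1 + 8 + 27 = 36
36 = (2,1,0)_4 → 2³ + 1³ + 0³ = 8 + 1 + 0 = 9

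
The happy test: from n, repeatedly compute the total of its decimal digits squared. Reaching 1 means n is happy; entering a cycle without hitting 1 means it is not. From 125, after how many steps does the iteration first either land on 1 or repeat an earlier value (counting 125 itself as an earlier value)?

14

125 → 1² + 2² + 5² = 30
30 → 3² + 0² = 9
9 → 9² = 81
81 → 8² + 1² = 65
65 → 6² + 5² = 61
61 → 6² + 1² = 37
37 → 3² + 7² = 58
58 → 5² + 8² = 89
89 → 8² + 9² = 145
145 → 1² + 4² + 5² = 42
42 → 4² + 2² = 20
20 → 2² + 0² = 4
4 → 4² = 16
16 → 1² + 6² = 37  — 37 repeats.
That took 14 steps.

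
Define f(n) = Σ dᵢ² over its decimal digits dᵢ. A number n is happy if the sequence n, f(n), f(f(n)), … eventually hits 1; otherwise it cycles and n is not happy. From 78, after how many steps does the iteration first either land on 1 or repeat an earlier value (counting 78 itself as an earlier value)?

12

78 → 7² + 8² = 49 + 64 = 113
113 → 1² + 1² + 3² = 1 + 1 + 9 = 11
11 → 1² + 1² = 1 + 1 = 2
2 → 2² = 4
4 → 4² = 16
16 → 1² + 6² = 1 + 36 = 37
37 → 3² + 7² = 9 + 49 = 58
58 → 5² + 8² = 25 + 64 = 89
89 → 8² + 9² = 64 + 81 = 145
145 → 1² + 4² + 5² = 1 + 16 + 25 = 42
42 → 4² + 2² = 16 + 4 = 20
20 → 2² + 0² = 4 + 0 = 4  — 4 repeats.
That took 12 steps.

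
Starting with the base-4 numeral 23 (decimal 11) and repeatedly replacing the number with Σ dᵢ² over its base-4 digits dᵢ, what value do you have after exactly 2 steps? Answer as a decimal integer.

10

11 = (2,3)_4 → 13
13 = (3,1)_4 → 10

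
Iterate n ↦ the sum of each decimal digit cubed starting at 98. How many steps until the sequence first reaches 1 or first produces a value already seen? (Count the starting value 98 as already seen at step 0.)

98 → 9³ + 8³ = 1241
1241 → 1³ + 2³ + 4³ + 1³ = 74
74 → 7³ + 4³ = 407
407 → 4³ + 0³ + 7³ = 407  — 407 repeats.
That took 4 steps.

4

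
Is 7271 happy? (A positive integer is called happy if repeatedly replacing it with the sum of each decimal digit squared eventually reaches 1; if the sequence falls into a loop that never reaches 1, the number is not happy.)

7271 → 7² + 2² + 7² + 1² = 49 + 4 + 49 + 1 = 103
103 → 1² + 0² + 3² = 1 + 0 + 9 = 10
10 → 1² + 0² = 1 + 0 = 1  — reached 1.

happy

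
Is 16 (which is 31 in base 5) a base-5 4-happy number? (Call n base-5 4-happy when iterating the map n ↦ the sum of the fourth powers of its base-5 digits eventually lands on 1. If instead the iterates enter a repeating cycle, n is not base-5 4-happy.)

not base-5 4-happy

16 = (3,1)_5 → 3⁴ + 1⁴ = 82
82 = (3,1,2)_5 → 3⁴ + 1⁴ + 2⁴ = 98
98 = (3,4,3)_5 → 3⁴ + 4⁴ + 3⁴ = 418
418 = (3,1,3,3)_5 → 3⁴ + 1⁴ + 3⁴ + 3⁴ = 244
244 = (1,4,3,4)_5 → 1⁴ + 4⁴ + 3⁴ + 4⁴ = 594
594 = (4,3,3,4)_5 → 4⁴ + 3⁴ + 3⁴ + 4⁴ = 674
674 = (1,0,1,4,4)_5 → 1⁴ + 0⁴ + 1⁴ + 4⁴ + 4⁴ = 514
514 = (4,0,2,4)_5 → 4⁴ + 0⁴ + 2⁴ + 4⁴ = 528
528 = (4,1,0,3)_5 → 4⁴ + 1⁴ + 0⁴ + 3⁴ = 338
338 = (2,3,2,3)_5 → 2⁴ + 3⁴ + 2⁴ + 3⁴ = 194
194 = (1,2,3,4)_5 → 1⁴ + 2⁴ + 3⁴ + 4⁴ = 354
354 = (2,4,0,4)_5 → 2⁴ + 4⁴ + 0⁴ + 4⁴ = 528  — 528 already seen; the sequence cycles without reaching 1.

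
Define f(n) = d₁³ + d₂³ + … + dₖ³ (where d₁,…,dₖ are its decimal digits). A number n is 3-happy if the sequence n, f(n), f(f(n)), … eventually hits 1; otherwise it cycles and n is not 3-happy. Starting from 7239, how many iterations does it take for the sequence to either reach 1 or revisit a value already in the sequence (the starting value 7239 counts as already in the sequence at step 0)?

13

7239 → 7³ + 2³ + 3³ + 9³ = 343 + 8 + 27 + 729 = 1107
1107 → 1³ + 1³ + 0³ + 7³ = 1 + 1 + 0 + 343 = 345
345 → 3³ + 4³ + 5³ = 27 + 64 + 125 = 216
216 → 2³ + 1³ + 6³ = 8 + 1 + 216 = 225
225 → 2³ + 2³ + 5³ = 8 + 8 + 125 = 141
141 → 1³ + 4³ + 1³ = 1 + 64 + 1 = 66
66 → 6³ + 6³ = 216 + 216 = 432
432 → 4³ + 3³ + 2³ = 64 + 27 + 8 = 99
99 → 9³ + 9³ = 729 + 729 = 1458
1458 → 1³ + 4³ + 5³ + 8³ = 1 + 64 + 125 + 512 = 702
702 → 7³ + 0³ + 2³ = 343 + 0 + 8 = 351
351 → 3³ + 5³ + 1³ = 27 + 125 + 1 = 153
153 → 1³ + 5³ + 3³ = 1 + 125 + 27 = 153  — 153 repeats.
That took 13 steps.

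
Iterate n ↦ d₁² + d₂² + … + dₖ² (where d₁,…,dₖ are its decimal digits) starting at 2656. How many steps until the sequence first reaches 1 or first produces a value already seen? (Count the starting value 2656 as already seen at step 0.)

2656 → 2² + 6² + 5² + 6² = 4 + 36 + 25 + 36 = 101
101 → 1² + 0² + 1² = 1 + 0 + 1 = 2
2 → 2² = 4
4 → 4² = 16
16 → 1² + 6² = 1 + 36 = 37
37 → 3² + 7² = 9 + 49 = 58
58 → 5² + 8² = 25 + 64 = 89
89 → 8² + 9² = 64 + 81 = 145
145 → 1² + 4² + 5² = 1 + 16 + 25 = 42
42 → 4² + 2² = 16 + 4 = 20
20 → 2² + 0² = 4 + 0 = 4  — 4 repeats.
That took 11 steps.

11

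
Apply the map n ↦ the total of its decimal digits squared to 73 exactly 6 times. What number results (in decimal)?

4

73 → 7² + 3² = 58
58 → 5² + 8² = 89
89 → 8² + 9² = 145
145 → 1² + 4² + 5² = 42
42 → 4² + 2² = 20
20 → 2² + 0² = 4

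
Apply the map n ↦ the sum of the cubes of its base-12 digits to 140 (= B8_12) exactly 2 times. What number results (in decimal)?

140 = (11,8)_12 → 11³ + 8³ = 1843
1843 = (1,0,9,7)_12 → 1³ + 0³ + 9³ + 7³ = 1073

1073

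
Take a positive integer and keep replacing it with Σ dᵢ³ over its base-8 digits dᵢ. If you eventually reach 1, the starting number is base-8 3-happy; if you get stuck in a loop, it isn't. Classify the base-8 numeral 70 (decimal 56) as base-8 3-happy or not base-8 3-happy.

not base-8 3-happy

56 = (7,0)_8 → 7³ + 0³ = 343 + 0 = 343
343 = (5,2,7)_8 → 5³ + 2³ + 7³ = 125 + 8 + 343 = 476
476 = (7,3,4)_8 → 7³ + 3³ + 4³ = 343 + 27 + 64 = 434
434 = (6,6,2)_8 → 6³ + 6³ + 2³ = 216 + 216 + 8 = 440
440 = (6,7,0)_8 → 6³ + 7³ + 0³ = 216 + 343 + 0 = 559
559 = (1,0,5,7)_8 → 1³ + 0³ + 5³ + 7³ = 1 + 0 + 125 + 343 = 469
469 = (7,2,5)_8 → 7³ + 2³ + 5³ = 343 + 8 + 125 = 476  — 476 already seen; the sequence cycles without reaching 1.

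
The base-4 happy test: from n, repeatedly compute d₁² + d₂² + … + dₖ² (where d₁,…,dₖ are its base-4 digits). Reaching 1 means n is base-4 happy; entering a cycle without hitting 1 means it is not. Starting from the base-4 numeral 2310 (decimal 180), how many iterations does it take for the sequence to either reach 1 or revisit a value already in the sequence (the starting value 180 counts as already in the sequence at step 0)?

180 = (2,3,1,0)_4 → 2² + 3² + 1² + 0² = 14
14 = (3,2)_4 → 3² + 2² = 13
13 = (3,1)_4 → 3² + 1² = 10
10 = (2,2)_4 → 2² + 2² = 8
8 = (2,0)_4 → 2² + 0² = 4
4 = (1,0)_4 → 1² + 0² = 1  — reached 1.
That took 6 steps.

6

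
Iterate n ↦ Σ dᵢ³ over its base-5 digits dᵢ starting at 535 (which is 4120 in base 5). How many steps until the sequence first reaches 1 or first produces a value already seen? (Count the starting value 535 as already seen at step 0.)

9

535 = (4,1,2,0)_5 → 4³ + 1³ + 2³ + 0³ = 73
73 = (2,4,3)_5 → 2³ + 4³ + 3³ = 99
99 = (3,4,4)_5 → 3³ + 4³ + 4³ = 155
155 = (1,1,1,0)_5 → 1³ + 1³ + 1³ + 0³ = 3
3 = (3)_5 → 3³ = 27
27 = (1,0,2)_5 → 1³ + 0³ + 2³ = 9
9 = (1,4)_5 → 1³ + 4³ = 65
65 = (2,3,0)_5 → 2³ + 3³ + 0³ = 35
35 = (1,2,0)_5 → 1³ + 2³ + 0³ = 9  — 9 repeats.
That took 9 steps.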